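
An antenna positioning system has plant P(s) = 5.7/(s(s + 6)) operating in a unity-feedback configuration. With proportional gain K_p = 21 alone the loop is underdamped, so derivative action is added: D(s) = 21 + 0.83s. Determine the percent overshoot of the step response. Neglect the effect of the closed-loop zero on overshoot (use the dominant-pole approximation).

17.1%

Forward path: (21 + 0.83s)·5.7/(s(s+6)). The closed-loop characteristic equation is s² + (6 + 5.7·0.83)s + 5.7·21 = 0.
That is s² + 10.73s + 119.7 = 0, so ω_n = 10.94 rad/s and ζ = 10.73/(2·10.94) = 0.4904.
%OS = 100·exp(−πζ/√(1−ζ²)) = 17.1%.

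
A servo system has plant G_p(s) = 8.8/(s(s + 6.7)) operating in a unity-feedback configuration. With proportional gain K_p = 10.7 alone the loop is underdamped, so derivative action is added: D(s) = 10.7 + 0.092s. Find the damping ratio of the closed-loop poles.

Forward path: (10.7 + 0.092s)·8.8/(s(s+6.7)). The closed-loop characteristic equation is s² + (6.7 + 8.8·0.092)s + 8.8·10.7 = 0.
That is s² + 7.51s + 94.16 = 0, so ω_n = 9.704 rad/s and ζ = 7.51/(2·9.704) = 0.3869.

ζ = 0.387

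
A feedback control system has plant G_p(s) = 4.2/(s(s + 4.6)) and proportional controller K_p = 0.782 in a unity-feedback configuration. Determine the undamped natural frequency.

1 + K_p·G_p(s) = 0 gives s² + 4.6s + 3.284 = 0.
So ω_n² = 3.284 ⇒ ω_n = 1.812 rad/s, and ζ = 4.6/(2ω_n) = 1.27.

ω_n = 1.81 rad/s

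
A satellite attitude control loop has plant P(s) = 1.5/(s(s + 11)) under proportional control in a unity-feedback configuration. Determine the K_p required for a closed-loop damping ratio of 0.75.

Closed-loop characteristic equation: s² + 11s + K_p·1.5 = 0.
So ω_n = √(1.5K_p) and 2ζω_n = 11, giving ζ = 11/(2√(1.5K_p)).
Setting ζ = 0.75: √(1.5K_p) = 11/(2·0.75) = 7.333, so K_p = 53.78/1.5 = 35.9.

K_p = 35.9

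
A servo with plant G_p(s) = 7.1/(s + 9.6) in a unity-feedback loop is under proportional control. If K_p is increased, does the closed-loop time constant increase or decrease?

decrease

The closed-loop bandwidth 9.6+K_p·7.1 grows with K_p, so τ shrinks.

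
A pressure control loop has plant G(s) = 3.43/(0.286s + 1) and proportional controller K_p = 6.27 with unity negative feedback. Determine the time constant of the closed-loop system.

τ = 0.0127 s

Closed loop: T(s) = K_p·G/(1+K_p·G) = 21.51/(0.286s + 1 + 21.51), with pole at s = −(1 + 21.51)/0.286 = −78.69.
Closed-loop time constant τ = 1/78.69 = 0.0127 s.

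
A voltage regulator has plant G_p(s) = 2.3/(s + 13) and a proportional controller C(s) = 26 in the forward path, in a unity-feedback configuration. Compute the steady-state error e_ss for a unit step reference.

The loop is type 0. Static position error constant K_pos = C(0)·G_p(0) = 26·0.1769 = 4.6.
Steady-state error to a unit step: e_ss = 1/(1+K_pos) = 1/5.6 = 0.179.

0.179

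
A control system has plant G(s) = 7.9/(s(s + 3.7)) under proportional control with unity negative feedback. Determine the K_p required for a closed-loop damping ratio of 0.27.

K_p = 5.94

Closed-loop characteristic equation: s² + 3.7s + K_p·7.9 = 0.
So ω_n = √(7.9K_p) and 2ζω_n = 3.7, giving ζ = 3.7/(2√(7.9K_p)).
Setting ζ = 0.27: √(7.9K_p) = 3.7/(2·0.27) = 6.852, so K_p = 46.95/7.9 = 5.94.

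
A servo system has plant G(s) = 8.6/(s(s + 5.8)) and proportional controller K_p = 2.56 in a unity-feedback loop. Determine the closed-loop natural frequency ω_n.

1 + K_p·G(s) = 0 gives s² + 5.8s + 22.02 = 0.
Matching s² + 2ζω_n s + ω_n²: ω_n = √22.02 = 4.692 rad/s and 2ζω_n = 5.8, so ζ = 5.8/(2·4.692) = 0.618.

ω_n = 4.69 rad/s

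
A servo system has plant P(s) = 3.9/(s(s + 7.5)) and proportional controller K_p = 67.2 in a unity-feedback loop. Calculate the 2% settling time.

From 1 + K_pP(s) = 0: s² + 7.5s + 262.1 = 0 ⇒ ω_n = 16.19, ζ = 0.2316.
2% settling time T_s ≈ 4/(ζω_n) = 4/3.75 = 1.07 s.

T_s ≈ 1.07 s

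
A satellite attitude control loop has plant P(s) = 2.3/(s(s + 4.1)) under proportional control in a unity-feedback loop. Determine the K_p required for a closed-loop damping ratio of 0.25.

K_p = 29.2

Closed-loop characteristic equation: s² + 4.1s + K_p·2.3 = 0.
So ω_n = √(2.3K_p) and 2ζω_n = 4.1, giving ζ = 4.1/(2√(2.3K_p)).
Setting ζ = 0.25: √(2.3K_p) = 4.1/(2·0.25) = 8.2, so K_p = 67.24/2.3 = 29.2.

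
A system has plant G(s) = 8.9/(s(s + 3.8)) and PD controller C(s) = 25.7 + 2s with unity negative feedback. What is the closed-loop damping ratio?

Forward path: (25.7 + 2s)·8.9/(s(s+3.8)). The closed-loop characteristic equation is s² + (3.8 + 8.9·2)s + 8.9·25.7 = 0.
That is s² + 21.6s + 228.7 = 0, so ω_n = 15.12 rad/s and ζ = 21.6/(2·15.12) = 0.7141.

ζ = 0.714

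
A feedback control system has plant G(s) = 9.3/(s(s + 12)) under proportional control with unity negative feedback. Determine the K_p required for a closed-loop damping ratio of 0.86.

K_p = 5.23

Closed-loop characteristic equation: s² + 12s + K_p·9.3 = 0.
So ω_n = √(9.3K_p) and 2ζω_n = 12, giving ζ = 12/(2√(9.3K_p)).
Setting ζ = 0.86: √(9.3K_p) = 12/(2·0.86) = 6.977, so K_p = 48.67/9.3 = 5.23.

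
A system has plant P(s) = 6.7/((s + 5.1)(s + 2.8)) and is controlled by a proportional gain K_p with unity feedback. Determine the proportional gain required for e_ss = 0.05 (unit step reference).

K_p = 40.5

Steady-state error for a unit step on this type-0 loop is 1/(1 + K_p·P(0)).
P(0) = 0.4692. Require 1/(1 + K_p·0.4692) = 0.05, so 1 + 0.4692·K_p = 20.
K_p = (20 − 1)/0.4692 = 40.5.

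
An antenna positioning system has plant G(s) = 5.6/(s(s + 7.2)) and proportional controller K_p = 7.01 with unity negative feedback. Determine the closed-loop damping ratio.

1 + K_p·G(s) = 0 gives s² + 7.2s + 39.26 = 0.
Matching s² + 2ζω_n s + ω_n²: ω_n = √39.26 = 6.265 rad/s and 2ζω_n = 7.2, so ζ = 7.2/(2·6.265) = 0.575.

ζ = 0.575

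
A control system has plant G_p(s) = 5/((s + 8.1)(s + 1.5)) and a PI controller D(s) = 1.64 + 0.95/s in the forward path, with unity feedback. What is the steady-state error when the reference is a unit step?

The open loop D(s)G_p(s) has a pole at the origin (type 1), so the static position error constant is infinite and e_ss = 1/(1+∞) = 0.

0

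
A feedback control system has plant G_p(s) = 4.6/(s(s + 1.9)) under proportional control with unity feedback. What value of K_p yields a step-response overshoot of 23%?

From %OS = 100·exp(−πζ/√(1−ζ²)) = 23%, ζ = −ln(0.23)/√(π²+ln²(0.23)) = 0.4237.
Characteristic equation s² + 1.9s + 4.6K_p = 0 gives ζ = 1.9/(2√(4.6K_p)).
Setting ζ = 0.4237: √(4.6K_p) = 1.9/(2·0.4237) = 2.242, so K_p = 5.026/4.6 = 1.09.

K_p = 1.09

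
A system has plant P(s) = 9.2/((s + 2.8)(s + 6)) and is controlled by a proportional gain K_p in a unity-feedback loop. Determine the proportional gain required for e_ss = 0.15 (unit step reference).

For a type-0 loop with proportional control, e_ss = 1/(1 + K_p·P(0)).
P(0) = 0.5476. Require 1/(1 + K_p·0.5476) = 0.15, so 1 + 0.5476·K_p = 6.667.
K_p = (6.667 − 1)/0.5476 = 10.3.

K_p = 10.3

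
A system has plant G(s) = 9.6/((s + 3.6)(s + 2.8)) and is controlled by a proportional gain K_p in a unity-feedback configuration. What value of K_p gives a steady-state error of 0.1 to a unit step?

K_p = 9.45

The loop is type 0, so e_ss(step) = 1/(1 + K_pos) with K_pos = K_p·G(0).
G(0) = 0.9524. Require 1/(1 + K_p·0.9524) = 0.1, so 1 + 0.9524·K_p = 10.
K_p = (10 − 1)/0.9524 = 9.45.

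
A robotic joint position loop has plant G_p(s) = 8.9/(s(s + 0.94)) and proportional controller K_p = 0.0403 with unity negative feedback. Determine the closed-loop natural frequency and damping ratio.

ω_n = 0.599 rad/s, ζ = 0.785

The closed-loop denominator is s(s+0.94) + 0.0403·8.9 = s² + 0.94s + 0.3587.
Matching s² + 2ζω_n s + ω_n²: ω_n = √0.3587 = 0.5989 rad/s and 2ζω_n = 0.94, so ζ = 0.94/(2·0.5989) = 0.785.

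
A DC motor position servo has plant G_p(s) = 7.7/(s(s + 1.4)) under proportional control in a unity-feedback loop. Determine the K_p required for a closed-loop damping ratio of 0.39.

Closed-loop characteristic equation: s² + 1.4s + K_p·7.7 = 0.
So ω_n = √(7.7K_p) and 2ζω_n = 1.4, giving ζ = 1.4/(2√(7.7K_p)).
Setting ζ = 0.39: √(7.7K_p) = 1.4/(2·0.39) = 1.795, so K_p = 3.222/7.7 = 0.418.

K_p = 0.418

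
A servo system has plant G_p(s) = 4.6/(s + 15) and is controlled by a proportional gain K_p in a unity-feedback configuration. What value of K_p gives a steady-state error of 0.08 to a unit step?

K_p = 37.5

Steady-state error for a unit step on this type-0 loop is 1/(1 + K_p·G_p(0)).
G_p(0) = 0.3067. Require 1/(1 + K_p·0.3067) = 0.08, so 1 + 0.3067·K_p = 12.5.
K_p = (12.5 − 1)/0.3067 = 37.5.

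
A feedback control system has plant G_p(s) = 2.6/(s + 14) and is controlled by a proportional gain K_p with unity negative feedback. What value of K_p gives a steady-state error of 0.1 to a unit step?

K_p = 48.5

For a type-0 loop with proportional control, e_ss = 1/(1 + K_p·G_p(0)).
G_p(0) = 0.1857. Require 1/(1 + K_p·0.1857) = 0.1, so 1 + 0.1857·K_p = 10.
K_p = (10 − 1)/0.1857 = 48.5.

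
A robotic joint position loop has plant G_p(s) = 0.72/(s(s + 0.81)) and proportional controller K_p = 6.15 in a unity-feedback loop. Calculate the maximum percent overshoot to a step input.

54%

The closed-loop denominator s² + 0.81s + 4.428 gives ω_n = √4.428 = 2.104 and ζ = 0.81/(2ω_n) = 0.1925.
%OS = 100·exp(−πζ/√(1−ζ²)) = 100·exp(−π·0.1925/√0.963) = 54%.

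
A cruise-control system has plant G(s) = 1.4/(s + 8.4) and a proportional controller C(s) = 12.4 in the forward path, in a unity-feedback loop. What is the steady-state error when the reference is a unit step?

The loop is type 0. Static position error constant K_pos = C(0)·G(0) = 12.4·0.1667 = 2.067.
Steady-state error to a unit step: e_ss = 1/(1+K_pos) = 1/3.067 = 0.326.

0.326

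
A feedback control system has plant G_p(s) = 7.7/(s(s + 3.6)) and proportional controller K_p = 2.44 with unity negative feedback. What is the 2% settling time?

T_s ≈ 2.22 s

From 1 + K_pG_p(s) = 0: s² + 3.6s + 18.79 = 0 ⇒ ω_n = 4.335, ζ = 0.4153.
2% settling time T_s ≈ 4/(ζω_n) = 4/1.8 = 2.22 s.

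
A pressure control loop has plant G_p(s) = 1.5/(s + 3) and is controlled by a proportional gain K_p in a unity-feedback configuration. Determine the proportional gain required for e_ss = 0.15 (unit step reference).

K_p = 11.3

Steady-state error for a unit step on this type-0 loop is 1/(1 + K_p·G_p(0)).
G_p(0) = 0.5. Require 1/(1 + K_p·0.5) = 0.15, so 1 + 0.5·K_p = 6.667.
K_p = (6.667 − 1)/0.5 = 11.3.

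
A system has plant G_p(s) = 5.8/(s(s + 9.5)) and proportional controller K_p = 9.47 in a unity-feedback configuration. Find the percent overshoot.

7.26%

From 1 + K_pG_p(s) = 0: s² + 9.5s + 54.93 = 0 ⇒ ω_n = 7.411, ζ = 0.6409.
%OS = 100·exp(−πζ/√(1−ζ²)) = 100·exp(−π·0.6409/√0.5892) = 7.26%.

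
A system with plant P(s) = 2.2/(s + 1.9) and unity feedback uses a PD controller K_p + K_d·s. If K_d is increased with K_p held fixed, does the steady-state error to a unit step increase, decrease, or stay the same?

K_d affects only the transient (the s-coefficient); the DC loop gain, and hence e_ss, depends only on K_p.

unchanged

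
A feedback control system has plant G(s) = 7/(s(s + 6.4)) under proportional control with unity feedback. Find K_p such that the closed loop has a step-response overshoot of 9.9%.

From %OS = 100·exp(−πζ/√(1−ζ²)) = 9.9%, ζ = −ln(0.099)/√(π²+ln²(0.099)) = 0.5928.
Characteristic equation s² + 6.4s + 7K_p = 0 gives ζ = 6.4/(2√(7K_p)).
Setting ζ = 0.5928: √(7K_p) = 6.4/(2·0.5928) = 5.398, so K_p = 29.14/7 = 4.16.

K_p = 4.16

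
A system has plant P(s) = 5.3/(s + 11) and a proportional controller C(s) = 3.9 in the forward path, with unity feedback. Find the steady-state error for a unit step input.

0.347

The loop is type 0. Static position error constant K_pos = C(0)·P(0) = 3.9·0.4818 = 1.879.
Steady-state error to a unit step: e_ss = 1/(1+K_pos) = 1/2.879 = 0.347.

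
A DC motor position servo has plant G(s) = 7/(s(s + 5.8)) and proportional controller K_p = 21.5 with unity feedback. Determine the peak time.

Closed-loop characteristic equation: s² + 5.8s + 150.5 = 0, so ω_n = 12.27 rad/s and ζ = 5.8/(2·12.27) = 0.2364.
Damped frequency ω_d = ω_n√(1−ζ²) = 11.92 rad/s, so peak time T_p = π/ω_d = 0.264 s.

T_p = 0.264 s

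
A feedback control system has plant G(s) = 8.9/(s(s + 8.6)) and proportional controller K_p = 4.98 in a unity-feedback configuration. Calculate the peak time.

The closed-loop denominator s² + 8.6s + 44.32 gives ω_n = √44.32 = 6.657 and ζ = 8.6/(2ω_n) = 0.6459.
Damped frequency ω_d = ω_n√(1−ζ²) = 5.083 rad/s, so peak time T_p = π/ω_d = 0.618 s.

T_p = 0.618 s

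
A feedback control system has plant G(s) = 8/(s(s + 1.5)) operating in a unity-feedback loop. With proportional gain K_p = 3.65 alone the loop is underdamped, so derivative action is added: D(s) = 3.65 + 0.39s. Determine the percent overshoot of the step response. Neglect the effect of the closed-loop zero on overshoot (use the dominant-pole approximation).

Forward path: (3.65 + 0.39s)·8/(s(s+1.5)). The closed-loop characteristic equation is s² + (1.5 + 8·0.39)s + 8·3.65 = 0.
That is s² + 4.62s + 29.2 = 0, so ω_n = 5.404 rad/s and ζ = 4.62/(2·5.404) = 0.4275.
%OS = 100·exp(−πζ/√(1−ζ²)) = 22.6%.

22.6%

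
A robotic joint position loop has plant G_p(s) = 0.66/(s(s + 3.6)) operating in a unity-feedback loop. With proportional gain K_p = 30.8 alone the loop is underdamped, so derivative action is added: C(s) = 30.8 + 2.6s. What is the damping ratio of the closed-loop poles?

ζ = 0.59

Forward path: (30.8 + 2.6s)·0.66/(s(s+3.6)). The closed-loop characteristic equation is s² + (3.6 + 0.66·2.6)s + 0.66·30.8 = 0.
That is s² + 5.316s + 20.33 = 0, so ω_n = 4.509 rad/s and ζ = 5.316/(2·4.509) = 0.5895.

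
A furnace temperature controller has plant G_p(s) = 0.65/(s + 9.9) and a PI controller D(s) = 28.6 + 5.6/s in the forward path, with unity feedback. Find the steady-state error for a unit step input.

The open loop D(s)G_p(s) has a pole at the origin (type 1), so the static position error constant is infinite and e_ss = 1/(1+∞) = 0.

0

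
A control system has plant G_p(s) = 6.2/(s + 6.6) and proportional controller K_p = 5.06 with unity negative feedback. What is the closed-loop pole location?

Closed-loop transfer function: T(s) = K_p·G_p(s)/(1 + K_p·G_p(s)) = 31.37/(s + 6.6 + 31.37) = 31.37/(s + 37.97).
The closed-loop pole is at s = −37.97.

s = -37.97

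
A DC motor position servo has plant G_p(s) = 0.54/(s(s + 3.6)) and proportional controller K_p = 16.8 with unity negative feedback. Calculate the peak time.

T_p = 1.3 s

Closed-loop characteristic equation: s² + 3.6s + 9.072 = 0, so ω_n = 3.012 rad/s and ζ = 3.6/(2·3.012) = 0.5976.
Damped frequency ω_d = ω_n√(1−ζ²) = 2.415 rad/s, so peak time T_p = π/ω_d = 1.3 s.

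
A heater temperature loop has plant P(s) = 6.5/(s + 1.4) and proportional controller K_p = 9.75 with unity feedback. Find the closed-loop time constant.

τ = 0.0154 s

Closed-loop transfer function: T(s) = K_p·P(s)/(1 + K_p·P(s)) = 63.38/(s + 1.4 + 63.38) = 63.38/(s + 64.78).
Time constant τ = 1/64.78 = 0.0154 s.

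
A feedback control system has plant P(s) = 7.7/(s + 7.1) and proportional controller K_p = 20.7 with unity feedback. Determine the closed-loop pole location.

s = -166.5

Closed-loop transfer function: T(s) = K_p·P(s)/(1 + K_p·P(s)) = 159.4/(s + 7.1 + 159.4) = 159.4/(s + 166.5).
The closed-loop pole is at s = −166.5.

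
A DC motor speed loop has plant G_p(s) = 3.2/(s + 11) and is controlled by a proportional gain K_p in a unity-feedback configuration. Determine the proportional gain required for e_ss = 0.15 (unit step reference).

K_p = 19.5

Steady-state error for a unit step on this type-0 loop is 1/(1 + K_p·G_p(0)).
G_p(0) = 0.2909. Require 1/(1 + K_p·0.2909) = 0.15, so 1 + 0.2909·K_p = 6.667.
K_p = (6.667 − 1)/0.2909 = 19.5.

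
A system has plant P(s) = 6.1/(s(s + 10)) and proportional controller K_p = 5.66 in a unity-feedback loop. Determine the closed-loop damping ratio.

ζ = 0.851

With unity feedback the closed-loop characteristic equation is s² + 10s + 5.66·6.1 = s² + 10s + 34.53 = 0.
So ω_n² = 34.53 ⇒ ω_n = 5.876 rad/s, and ζ = 10/(2ω_n) = 0.851.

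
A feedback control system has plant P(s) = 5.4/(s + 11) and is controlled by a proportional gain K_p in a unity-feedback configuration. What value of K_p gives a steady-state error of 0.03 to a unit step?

K_p = 65.9

Steady-state error for a unit step on this type-0 loop is 1/(1 + K_p·P(0)).
P(0) = 0.4909. Require 1/(1 + K_p·0.4909) = 0.03, so 1 + 0.4909·K_p = 33.33.
K_p = (33.33 − 1)/0.4909 = 65.9.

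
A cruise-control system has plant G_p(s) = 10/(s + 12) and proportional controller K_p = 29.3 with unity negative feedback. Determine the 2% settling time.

T_s ≈ 0.0131 s

Closed-loop transfer function: T(s) = K_p·G_p(s)/(1 + K_p·G_p(s)) = 293/(s + 12 + 293) = 293/(s + 305).
Time constant τ = 1/305 = 0.003279 s, so the 2% settling time is about 4τ = 0.0131 s.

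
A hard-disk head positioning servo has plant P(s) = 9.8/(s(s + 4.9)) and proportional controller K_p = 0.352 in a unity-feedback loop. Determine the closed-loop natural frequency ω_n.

1 + K_p·P(s) = 0 gives s² + 4.9s + 3.45 = 0.
Matching s² + 2ζω_n s + ω_n²: ω_n = √3.45 = 1.857 rad/s and 2ζω_n = 4.9, so ζ = 4.9/(2·1.857) = 1.32.

ω_n = 1.86 rad/s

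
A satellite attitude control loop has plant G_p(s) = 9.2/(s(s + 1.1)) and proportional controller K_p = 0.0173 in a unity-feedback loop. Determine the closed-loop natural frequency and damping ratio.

The closed-loop denominator is s(s+1.1) + 0.0173·9.2 = s² + 1.1s + 0.1592.
So ω_n² = 0.1592 ⇒ ω_n = 0.3989 rad/s, and ζ = 1.1/(2ω_n) = 1.38.

ω_n = 0.399 rad/s, ζ = 1.38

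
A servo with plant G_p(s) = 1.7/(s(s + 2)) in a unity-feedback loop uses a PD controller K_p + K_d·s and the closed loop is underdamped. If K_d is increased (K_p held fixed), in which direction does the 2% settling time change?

Characteristic equation s² + (2 + 1.7K_d)s + 1.7K_p = 0: raising K_d increases ζω_n = (2+1.7K_d)/2 while the loop stays underdamped, so T_s ≈ 4/(ζω_n) decreases.

decrease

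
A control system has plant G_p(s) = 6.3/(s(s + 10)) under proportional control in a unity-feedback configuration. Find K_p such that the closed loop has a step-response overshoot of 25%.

From %OS = 100·exp(−πζ/√(1−ζ²)) = 25%, ζ = −ln(0.25)/√(π²+ln²(0.25)) = 0.4037.
Characteristic equation s² + 10s + 6.3K_p = 0 gives ζ = 10/(2√(6.3K_p)).
Setting ζ = 0.4037: √(6.3K_p) = 10/(2·0.4037) = 12.39, so K_p = 153.4/6.3 = 24.3.

K_p = 24.3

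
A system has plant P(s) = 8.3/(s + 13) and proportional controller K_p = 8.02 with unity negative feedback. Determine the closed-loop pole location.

Closed-loop transfer function: T(s) = K_p·P(s)/(1 + K_p·P(s)) = 66.57/(s + 13 + 66.57) = 66.57/(s + 79.57).
The closed-loop pole is at s = −79.57.

s = -79.57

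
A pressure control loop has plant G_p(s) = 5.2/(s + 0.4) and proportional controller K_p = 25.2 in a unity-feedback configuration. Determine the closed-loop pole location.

s = -131.4

Closed-loop transfer function: T(s) = K_p·G_p(s)/(1 + K_p·G_p(s)) = 131/(s + 0.4 + 131) = 131/(s + 131.4).
The closed-loop pole is at s = −131.4.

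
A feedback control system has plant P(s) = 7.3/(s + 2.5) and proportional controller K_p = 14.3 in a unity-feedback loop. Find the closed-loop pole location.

s = -106.9

Closed-loop transfer function: T(s) = K_p·P(s)/(1 + K_p·P(s)) = 104.4/(s + 2.5 + 104.4) = 104.4/(s + 106.9).
The closed-loop pole is at s = −106.9.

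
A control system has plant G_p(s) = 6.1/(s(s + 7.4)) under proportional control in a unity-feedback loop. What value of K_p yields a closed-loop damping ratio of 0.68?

K_p = 4.85

Closed-loop characteristic equation: s² + 7.4s + K_p·6.1 = 0.
So ω_n = √(6.1K_p) and 2ζω_n = 7.4, giving ζ = 7.4/(2√(6.1K_p)).
Setting ζ = 0.68: √(6.1K_p) = 7.4/(2·0.68) = 5.441, so K_p = 29.61/6.1 = 4.85.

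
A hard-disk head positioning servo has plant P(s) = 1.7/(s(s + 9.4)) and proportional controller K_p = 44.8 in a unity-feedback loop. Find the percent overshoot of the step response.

From 1 + K_pP(s) = 0: s² + 9.4s + 76.16 = 0 ⇒ ω_n = 8.727, ζ = 0.5386.
%OS = 100·exp(−πζ/√(1−ζ²)) = 100·exp(−π·0.5386/√0.71) = 13.4%.

13.4%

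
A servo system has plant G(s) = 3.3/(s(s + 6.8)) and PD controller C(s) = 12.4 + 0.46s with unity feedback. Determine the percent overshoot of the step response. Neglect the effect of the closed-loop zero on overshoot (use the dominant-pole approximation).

6.8%

Forward path: (12.4 + 0.46s)·3.3/(s(s+6.8)). The closed-loop characteristic equation is s² + (6.8 + 3.3·0.46)s + 3.3·12.4 = 0.
That is s² + 8.318s + 40.92 = 0, so ω_n = 6.397 rad/s and ζ = 8.318/(2·6.397) = 0.6502.
%OS = 100·exp(−πζ/√(1−ζ²)) = 6.8%.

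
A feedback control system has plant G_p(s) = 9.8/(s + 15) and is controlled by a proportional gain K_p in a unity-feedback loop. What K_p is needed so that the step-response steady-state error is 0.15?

K_p = 8.67

The loop is type 0, so e_ss(step) = 1/(1 + K_pos) with K_pos = K_p·G_p(0).
G_p(0) = 0.6533. Require 1/(1 + K_p·0.6533) = 0.15, so 1 + 0.6533·K_p = 6.667.
K_p = (6.667 − 1)/0.6533 = 8.67.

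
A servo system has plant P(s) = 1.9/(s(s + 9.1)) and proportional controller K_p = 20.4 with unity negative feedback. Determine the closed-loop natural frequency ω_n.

ω_n = 6.23 rad/s

With unity feedback the closed-loop characteristic equation is s² + 9.1s + 20.4·1.9 = s² + 9.1s + 38.76 = 0.
So ω_n² = 38.76 ⇒ ω_n = 6.226 rad/s, and ζ = 9.1/(2ω_n) = 0.731.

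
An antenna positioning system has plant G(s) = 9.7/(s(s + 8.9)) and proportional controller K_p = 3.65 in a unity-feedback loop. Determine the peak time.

T_p = 0.795 s

The closed-loop denominator s² + 8.9s + 35.4 gives ω_n = √35.4 = 5.95 and ζ = 8.9/(2ω_n) = 0.7479.
Damped frequency ω_d = ω_n√(1−ζ²) = 3.95 rad/s, so peak time T_p = π/ω_d = 0.795 s.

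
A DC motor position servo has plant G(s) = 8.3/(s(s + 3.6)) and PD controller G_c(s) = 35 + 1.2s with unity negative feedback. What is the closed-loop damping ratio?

ζ = 0.398

Forward path: (35 + 1.2s)·8.3/(s(s+3.6)). The closed-loop characteristic equation is s² + (3.6 + 8.3·1.2)s + 8.3·35 = 0.
That is s² + 13.56s + 290.5 = 0, so ω_n = 17.04 rad/s and ζ = 13.56/(2·17.04) = 0.3978.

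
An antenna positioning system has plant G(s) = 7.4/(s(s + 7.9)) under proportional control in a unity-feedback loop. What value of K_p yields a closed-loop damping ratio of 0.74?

K_p = 3.85

Closed-loop characteristic equation: s² + 7.9s + K_p·7.4 = 0.
So ω_n = √(7.4K_p) and 2ζω_n = 7.9, giving ζ = 7.9/(2√(7.4K_p)).
Setting ζ = 0.74: √(7.4K_p) = 7.9/(2·0.74) = 5.338, so K_p = 28.49/7.4 = 3.85.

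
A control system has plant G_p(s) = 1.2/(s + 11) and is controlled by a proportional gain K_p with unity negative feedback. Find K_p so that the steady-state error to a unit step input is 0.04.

K_p = 220

Steady-state error for a unit step on this type-0 loop is 1/(1 + K_p·G_p(0)).
G_p(0) = 0.1091. Require 1/(1 + K_p·0.1091) = 0.04, so 1 + 0.1091·K_p = 25.
K_p = (25 − 1)/0.1091 = 220.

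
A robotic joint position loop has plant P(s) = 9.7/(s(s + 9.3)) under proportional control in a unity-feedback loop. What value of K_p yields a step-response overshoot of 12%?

K_p = 7.12

From %OS = 100·exp(−πζ/√(1−ζ²)) = 12%, ζ = −ln(0.12)/√(π²+ln²(0.12)) = 0.5594.
Characteristic equation s² + 9.3s + 9.7K_p = 0 gives ζ = 9.3/(2√(9.7K_p)).
Setting ζ = 0.5594: √(9.7K_p) = 9.3/(2·0.5594) = 8.312, so K_p = 69.09/9.7 = 7.12.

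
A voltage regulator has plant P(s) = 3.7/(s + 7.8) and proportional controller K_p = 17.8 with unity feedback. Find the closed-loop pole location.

s = -73.66

Closed-loop transfer function: T(s) = K_p·P(s)/(1 + K_p·P(s)) = 65.86/(s + 7.8 + 65.86) = 65.86/(s + 73.66).
The closed-loop pole is at s = −73.66.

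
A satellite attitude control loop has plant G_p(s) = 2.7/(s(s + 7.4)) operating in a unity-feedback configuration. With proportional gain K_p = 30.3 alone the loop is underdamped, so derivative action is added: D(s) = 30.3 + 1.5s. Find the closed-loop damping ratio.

ζ = 0.633

Forward path: (30.3 + 1.5s)·2.7/(s(s+7.4)). The closed-loop characteristic equation is s² + (7.4 + 2.7·1.5)s + 2.7·30.3 = 0.
That is s² + 11.45s + 81.81 = 0, so ω_n = 9.045 rad/s and ζ = 11.45/(2·9.045) = 0.633.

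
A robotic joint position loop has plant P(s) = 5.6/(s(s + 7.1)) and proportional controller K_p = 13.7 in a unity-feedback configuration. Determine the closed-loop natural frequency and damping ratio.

ω_n = 8.76 rad/s, ζ = 0.405

The closed-loop denominator is s(s+7.1) + 13.7·5.6 = s² + 7.1s + 76.72.
Matching s² + 2ζω_n s + ω_n²: ω_n = √76.72 = 8.759 rad/s and 2ζω_n = 7.1, so ζ = 7.1/(2·8.759) = 0.405.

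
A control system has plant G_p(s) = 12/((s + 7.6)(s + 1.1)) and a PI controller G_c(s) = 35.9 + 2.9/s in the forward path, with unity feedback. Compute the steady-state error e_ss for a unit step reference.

The open loop G_c(s)G_p(s) has a pole at the origin (type 1), so the static position error constant is infinite and e_ss = 1/(1+∞) = 0.

0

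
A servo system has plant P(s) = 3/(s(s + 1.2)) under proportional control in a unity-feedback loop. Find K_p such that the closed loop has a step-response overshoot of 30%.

From %OS = 100·exp(−πζ/√(1−ζ²)) = 30%, ζ = −ln(0.3)/√(π²+ln²(0.3)) = 0.3579.
Characteristic equation s² + 1.2s + 3K_p = 0 gives ζ = 1.2/(2√(3K_p)).
Setting ζ = 0.3579: √(3K_p) = 1.2/(2·0.3579) = 1.677, so K_p = 2.811/3 = 0.937.

K_p = 0.937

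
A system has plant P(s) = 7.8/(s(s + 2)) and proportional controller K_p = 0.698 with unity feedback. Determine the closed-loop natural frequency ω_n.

The closed-loop denominator is s(s+2) + 0.698·7.8 = s² + 2s + 5.444.
Matching s² + 2ζω_n s + ω_n²: ω_n = √5.444 = 2.333 rad/s and 2ζω_n = 2, so ζ = 2/(2·2.333) = 0.429.

ω_n = 2.33 rad/s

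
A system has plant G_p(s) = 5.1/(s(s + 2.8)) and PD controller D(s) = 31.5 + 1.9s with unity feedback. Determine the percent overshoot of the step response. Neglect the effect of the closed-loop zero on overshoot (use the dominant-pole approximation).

Forward path: (31.5 + 1.9s)·5.1/(s(s+2.8)). The closed-loop characteristic equation is s² + (2.8 + 5.1·1.9)s + 5.1·31.5 = 0.
That is s² + 12.49s + 160.6 = 0, so ω_n = 12.67 rad/s and ζ = 12.49/(2·12.67) = 0.4927.
%OS = 100·exp(−πζ/√(1−ζ²)) = 16.9%.

16.9%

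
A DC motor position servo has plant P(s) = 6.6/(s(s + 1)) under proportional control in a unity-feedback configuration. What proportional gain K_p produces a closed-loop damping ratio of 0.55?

K_p = 0.125

Closed-loop characteristic equation: s² + 1s + K_p·6.6 = 0.
So ω_n = √(6.6K_p) and 2ζω_n = 1, giving ζ = 1/(2√(6.6K_p)).
Setting ζ = 0.55: √(6.6K_p) = 1/(2·0.55) = 0.9091, so K_p = 0.8264/6.6 = 0.125.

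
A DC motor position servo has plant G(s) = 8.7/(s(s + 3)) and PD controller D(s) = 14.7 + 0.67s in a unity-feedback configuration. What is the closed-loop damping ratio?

Forward path: (14.7 + 0.67s)·8.7/(s(s+3)). The closed-loop characteristic equation is s² + (3 + 8.7·0.67)s + 8.7·14.7 = 0.
That is s² + 8.829s + 127.9 = 0, so ω_n = 11.31 rad/s and ζ = 8.829/(2·11.31) = 0.3904.

ζ = 0.39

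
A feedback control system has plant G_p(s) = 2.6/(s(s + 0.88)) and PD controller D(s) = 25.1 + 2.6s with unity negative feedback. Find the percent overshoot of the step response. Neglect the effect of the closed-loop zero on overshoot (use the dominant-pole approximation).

18.5%

Forward path: (25.1 + 2.6s)·2.6/(s(s+0.88)). The closed-loop characteristic equation is s² + (0.88 + 2.6·2.6)s + 2.6·25.1 = 0.
That is s² + 7.64s + 65.26 = 0, so ω_n = 8.078 rad/s and ζ = 7.64/(2·8.078) = 0.4729.
%OS = 100·exp(−πζ/√(1−ζ²)) = 18.5%.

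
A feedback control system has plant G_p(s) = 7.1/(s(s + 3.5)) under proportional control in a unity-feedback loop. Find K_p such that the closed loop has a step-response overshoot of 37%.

From %OS = 100·exp(−πζ/√(1−ζ²)) = 37%, ζ = −ln(0.37)/√(π²+ln²(0.37)) = 0.3017.
Characteristic equation s² + 3.5s + 7.1K_p = 0 gives ζ = 3.5/(2√(7.1K_p)).
Setting ζ = 0.3017: √(7.1K_p) = 3.5/(2·0.3017) = 5.8, so K_p = 33.64/7.1 = 4.74.

K_p = 4.74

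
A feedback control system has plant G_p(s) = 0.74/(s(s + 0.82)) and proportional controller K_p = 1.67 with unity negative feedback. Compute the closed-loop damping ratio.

The closed-loop denominator is s(s+0.82) + 1.67·0.74 = s² + 0.82s + 1.236.
So ω_n² = 1.236 ⇒ ω_n = 1.112 rad/s, and ζ = 0.82/(2ω_n) = 0.369.

ζ = 0.369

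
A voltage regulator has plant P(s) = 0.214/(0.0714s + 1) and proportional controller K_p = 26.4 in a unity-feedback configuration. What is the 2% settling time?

T_s ≈ 0.0429 s

Closed loop: T(s) = K_p·P/(1+K_p·P) = 5.65/(0.0714s + 1 + 5.65), with pole at s = −(1 + 5.65)/0.0714 = −93.13.
τ = 1/93.13 = 0.01074 s, so 2% settling time ≈ 4τ = 0.0429 s.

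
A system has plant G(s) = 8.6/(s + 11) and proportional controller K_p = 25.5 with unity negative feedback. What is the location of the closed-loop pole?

Closed-loop transfer function: T(s) = K_p·G(s)/(1 + K_p·G(s)) = 219.3/(s + 11 + 219.3) = 219.3/(s + 230.3).
The closed-loop pole is at s = −230.3.

s = -230.3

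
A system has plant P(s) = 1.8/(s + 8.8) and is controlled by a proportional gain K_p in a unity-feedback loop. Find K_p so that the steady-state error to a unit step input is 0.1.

The loop is type 0, so e_ss(step) = 1/(1 + K_pos) with K_pos = K_p·P(0).
P(0) = 0.2045. Require 1/(1 + K_p·0.2045) = 0.1, so 1 + 0.2045·K_p = 10.
K_p = (10 − 1)/0.2045 = 44.

K_p = 44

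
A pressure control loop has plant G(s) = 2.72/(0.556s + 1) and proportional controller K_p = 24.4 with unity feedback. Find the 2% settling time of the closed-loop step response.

T_s ≈ 0.033 s

Closed loop: T(s) = K_p·G/(1+K_p·G) = 66.37/(0.556s + 1 + 66.37), with pole at s = −(1 + 66.37)/0.556 = −121.2.
τ = 1/121.2 = 0.008253 s, so 2% settling time ≈ 4τ = 0.033 s.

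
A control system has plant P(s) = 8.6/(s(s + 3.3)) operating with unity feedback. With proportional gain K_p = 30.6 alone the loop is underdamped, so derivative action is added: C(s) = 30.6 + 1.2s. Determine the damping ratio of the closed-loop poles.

Forward path: (30.6 + 1.2s)·8.6/(s(s+3.3)). The closed-loop characteristic equation is s² + (3.3 + 8.6·1.2)s + 8.6·30.6 = 0.
That is s² + 13.62s + 263.2 = 0, so ω_n = 16.22 rad/s and ζ = 13.62/(2·16.22) = 0.4198.

ζ = 0.42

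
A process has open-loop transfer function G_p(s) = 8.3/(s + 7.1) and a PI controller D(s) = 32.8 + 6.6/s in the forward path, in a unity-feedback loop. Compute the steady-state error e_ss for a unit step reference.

0

The open loop D(s)G_p(s) has a pole at the origin (type 1), so the static position error constant is infinite and e_ss = 1/(1+∞) = 0.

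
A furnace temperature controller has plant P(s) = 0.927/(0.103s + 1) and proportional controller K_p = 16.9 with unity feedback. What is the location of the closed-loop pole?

Closed loop: T(s) = K_p·P/(1+K_p·P) = 15.67/(0.103s + 1 + 15.67), with pole at s = −(1 + 15.67)/0.103 = −161.8.

s = -161.8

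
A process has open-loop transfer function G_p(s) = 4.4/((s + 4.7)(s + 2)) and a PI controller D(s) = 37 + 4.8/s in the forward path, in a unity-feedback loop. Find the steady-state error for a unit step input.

The open loop D(s)G_p(s) has a pole at the origin (type 1), so the static position error constant is infinite and e_ss = 1/(1+∞) = 0.

0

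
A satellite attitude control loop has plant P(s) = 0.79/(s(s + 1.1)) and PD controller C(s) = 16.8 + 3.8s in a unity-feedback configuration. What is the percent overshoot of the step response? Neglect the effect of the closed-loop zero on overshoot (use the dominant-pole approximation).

11.8%

Forward path: (16.8 + 3.8s)·0.79/(s(s+1.1)). The closed-loop characteristic equation is s² + (1.1 + 0.79·3.8)s + 0.79·16.8 = 0.
That is s² + 4.102s + 13.27 = 0, so ω_n = 3.643 rad/s and ζ = 4.102/(2·3.643) = 0.563.
%OS = 100·exp(−πζ/√(1−ζ²)) = 11.8%.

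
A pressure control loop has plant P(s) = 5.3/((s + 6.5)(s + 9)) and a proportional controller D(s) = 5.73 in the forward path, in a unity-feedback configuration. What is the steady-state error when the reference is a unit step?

0.658

The loop is type 0. Static position error constant K_pos = D(0)·P(0) = 5.73·0.0906 = 0.5191.
Steady-state error to a unit step: e_ss = 1/(1+K_pos) = 1/1.519 = 0.658.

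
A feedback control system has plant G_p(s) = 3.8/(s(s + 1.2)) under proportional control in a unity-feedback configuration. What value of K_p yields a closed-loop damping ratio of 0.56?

K_p = 0.302

Closed-loop characteristic equation: s² + 1.2s + K_p·3.8 = 0.
So ω_n = √(3.8K_p) and 2ζω_n = 1.2, giving ζ = 1.2/(2√(3.8K_p)).
Setting ζ = 0.56: √(3.8K_p) = 1.2/(2·0.56) = 1.071, so K_p = 1.148/3.8 = 0.302.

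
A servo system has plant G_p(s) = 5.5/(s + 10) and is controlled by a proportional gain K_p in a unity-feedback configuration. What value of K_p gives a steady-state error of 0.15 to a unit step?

K_p = 10.3

For a type-0 loop with proportional control, e_ss = 1/(1 + K_p·G_p(0)).
G_p(0) = 0.55. Require 1/(1 + K_p·0.55) = 0.15, so 1 + 0.55·K_p = 6.667.
K_p = (6.667 − 1)/0.55 = 10.3.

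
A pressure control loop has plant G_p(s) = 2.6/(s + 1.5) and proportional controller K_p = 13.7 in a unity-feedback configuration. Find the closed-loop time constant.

τ = 0.0269 s

Closed-loop transfer function: T(s) = K_p·G_p(s)/(1 + K_p·G_p(s)) = 35.62/(s + 1.5 + 35.62) = 35.62/(s + 37.12).
Time constant τ = 1/37.12 = 0.0269 s.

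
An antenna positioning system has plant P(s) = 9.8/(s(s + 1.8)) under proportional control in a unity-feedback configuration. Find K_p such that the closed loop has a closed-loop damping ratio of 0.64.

Closed-loop characteristic equation: s² + 1.8s + K_p·9.8 = 0.
So ω_n = √(9.8K_p) and 2ζω_n = 1.8, giving ζ = 1.8/(2√(9.8K_p)).
Setting ζ = 0.64: √(9.8K_p) = 1.8/(2·0.64) = 1.406, so K_p = 1.978/9.8 = 0.202.

K_p = 0.202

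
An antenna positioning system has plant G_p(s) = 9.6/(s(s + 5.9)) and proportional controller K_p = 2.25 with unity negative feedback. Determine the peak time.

T_p = 0.875 s

Closed-loop characteristic equation: s² + 5.9s + 21.6 = 0, so ω_n = 4.648 rad/s and ζ = 5.9/(2·4.648) = 0.6347.
Damped frequency ω_d = ω_n√(1−ζ²) = 3.591 rad/s, so peak time T_p = π/ω_d = 0.875 s.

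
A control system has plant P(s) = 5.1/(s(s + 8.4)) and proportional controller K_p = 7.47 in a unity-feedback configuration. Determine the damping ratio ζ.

With unity feedback the closed-loop characteristic equation is s² + 8.4s + 7.47·5.1 = s² + 8.4s + 38.1 = 0.
Matching s² + 2ζω_n s + ω_n²: ω_n = √38.1 = 6.172 rad/s and 2ζω_n = 8.4, so ζ = 8.4/(2·6.172) = 0.68.

ζ = 0.68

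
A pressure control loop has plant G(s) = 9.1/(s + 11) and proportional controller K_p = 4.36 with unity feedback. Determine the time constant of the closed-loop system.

τ = 0.0197 s

Closed-loop transfer function: T(s) = K_p·G(s)/(1 + K_p·G(s)) = 39.68/(s + 11 + 39.68) = 39.68/(s + 50.68).
Time constant τ = 1/50.68 = 0.0197 s.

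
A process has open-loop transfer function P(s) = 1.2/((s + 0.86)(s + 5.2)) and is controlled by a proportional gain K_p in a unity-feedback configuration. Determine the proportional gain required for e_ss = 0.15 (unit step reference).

K_p = 21.1

Steady-state error for a unit step on this type-0 loop is 1/(1 + K_p·P(0)).
P(0) = 0.2683. Require 1/(1 + K_p·0.2683) = 0.15, so 1 + 0.2683·K_p = 6.667.
K_p = (6.667 − 1)/0.2683 = 21.1.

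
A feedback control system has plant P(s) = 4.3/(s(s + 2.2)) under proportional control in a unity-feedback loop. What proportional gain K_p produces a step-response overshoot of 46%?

From %OS = 100·exp(−πζ/√(1−ζ²)) = 46%, ζ = −ln(0.46)/√(π²+ln²(0.46)) = 0.24.
Characteristic equation s² + 2.2s + 4.3K_p = 0 gives ζ = 2.2/(2√(4.3K_p)).
Setting ζ = 0.24: √(4.3K_p) = 2.2/(2·0.24) = 4.584, so K_p = 21.01/4.3 = 4.89.

K_p = 4.89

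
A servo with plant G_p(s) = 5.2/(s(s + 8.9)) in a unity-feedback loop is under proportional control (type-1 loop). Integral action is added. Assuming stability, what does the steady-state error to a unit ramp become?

The integrator raises the loop to type 2, so K_v → ∞ and e_ss to a ramp is zero.

0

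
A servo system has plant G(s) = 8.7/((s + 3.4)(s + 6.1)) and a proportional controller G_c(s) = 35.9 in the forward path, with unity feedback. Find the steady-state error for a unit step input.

The loop is type 0. Static position error constant K_pos = G_c(0)·G(0) = 35.9·0.4195 = 15.06.
Steady-state error to a unit step: e_ss = 1/(1+K_pos) = 1/16.06 = 0.0623.

0.0623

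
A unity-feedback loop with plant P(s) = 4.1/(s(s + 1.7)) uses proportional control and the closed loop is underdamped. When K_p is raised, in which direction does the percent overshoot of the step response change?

ζ = 1.7/(2√(4.1K_p)) decreases as K_p grows; lower damping means more overshoot.

increase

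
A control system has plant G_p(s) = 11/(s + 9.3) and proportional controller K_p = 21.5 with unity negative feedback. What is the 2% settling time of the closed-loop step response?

T_s ≈ 0.0163 s

Closed-loop transfer function: T(s) = K_p·G_p(s)/(1 + K_p·G_p(s)) = 236.5/(s + 9.3 + 236.5) = 236.5/(s + 245.8).
Time constant τ = 1/245.8 = 0.004068 s, so the 2% settling time is about 4τ = 0.0163 s.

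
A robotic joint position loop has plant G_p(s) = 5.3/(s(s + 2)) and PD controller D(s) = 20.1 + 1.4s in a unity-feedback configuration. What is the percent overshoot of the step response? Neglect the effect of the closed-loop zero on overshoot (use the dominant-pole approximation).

20%

Forward path: (20.1 + 1.4s)·5.3/(s(s+2)). The closed-loop characteristic equation is s² + (2 + 5.3·1.4)s + 5.3·20.1 = 0.
That is s² + 9.42s + 106.5 = 0, so ω_n = 10.32 rad/s and ζ = 9.42/(2·10.32) = 0.4563.
%OS = 100·exp(−πζ/√(1−ζ²)) = 20%.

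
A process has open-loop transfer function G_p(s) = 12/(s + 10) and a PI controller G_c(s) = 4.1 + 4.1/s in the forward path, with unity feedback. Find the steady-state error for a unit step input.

0

The open loop G_c(s)G_p(s) has a pole at the origin (type 1), so the static position error constant is infinite and e_ss = 1/(1+∞) = 0.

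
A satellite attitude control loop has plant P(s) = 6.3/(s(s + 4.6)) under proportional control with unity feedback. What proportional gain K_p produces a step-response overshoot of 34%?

K_p = 7.96

From %OS = 100·exp(−πζ/√(1−ζ²)) = 34%, ζ = −ln(0.34)/√(π²+ln²(0.34)) = 0.3248.
Characteristic equation s² + 4.6s + 6.3K_p = 0 gives ζ = 4.6/(2√(6.3K_p)).
Setting ζ = 0.3248: √(6.3K_p) = 4.6/(2·0.3248) = 7.082, so K_p = 50.15/6.3 = 7.96.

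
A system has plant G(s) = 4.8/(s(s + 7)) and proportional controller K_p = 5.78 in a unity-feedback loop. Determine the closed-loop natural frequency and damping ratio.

ω_n = 5.27 rad/s, ζ = 0.664

1 + K_p·G(s) = 0 gives s² + 7s + 27.74 = 0.
So ω_n² = 27.74 ⇒ ω_n = 5.267 rad/s, and ζ = 7/(2ω_n) = 0.664.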